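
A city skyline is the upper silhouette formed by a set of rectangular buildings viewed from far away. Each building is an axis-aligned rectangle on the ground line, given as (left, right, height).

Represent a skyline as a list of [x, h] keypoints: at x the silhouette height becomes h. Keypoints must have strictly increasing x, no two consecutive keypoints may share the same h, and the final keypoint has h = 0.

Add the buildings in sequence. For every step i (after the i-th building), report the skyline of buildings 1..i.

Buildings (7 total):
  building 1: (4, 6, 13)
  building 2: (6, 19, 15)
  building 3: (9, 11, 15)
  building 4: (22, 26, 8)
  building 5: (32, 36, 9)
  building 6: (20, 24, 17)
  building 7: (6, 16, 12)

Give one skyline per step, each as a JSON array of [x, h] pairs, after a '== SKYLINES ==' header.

== SKYLINES ==
[[4,13],[6,0]]
[[4,13],[6,15],[19,0]]
[[4,13],[6,15],[19,0]]
[[4,13],[6,15],[19,0],[22,8],[26,0]]
[[4,13],[6,15],[19,0],[22,8],[26,0],[32,9],[36,0]]
[[4,13],[6,15],[19,0],[20,17],[24,8],[26,0],[32,9],[36,0]]
[[4,13],[6,15],[19,0],[20,17],[24,8],[26,0],[32,9],[36,0]]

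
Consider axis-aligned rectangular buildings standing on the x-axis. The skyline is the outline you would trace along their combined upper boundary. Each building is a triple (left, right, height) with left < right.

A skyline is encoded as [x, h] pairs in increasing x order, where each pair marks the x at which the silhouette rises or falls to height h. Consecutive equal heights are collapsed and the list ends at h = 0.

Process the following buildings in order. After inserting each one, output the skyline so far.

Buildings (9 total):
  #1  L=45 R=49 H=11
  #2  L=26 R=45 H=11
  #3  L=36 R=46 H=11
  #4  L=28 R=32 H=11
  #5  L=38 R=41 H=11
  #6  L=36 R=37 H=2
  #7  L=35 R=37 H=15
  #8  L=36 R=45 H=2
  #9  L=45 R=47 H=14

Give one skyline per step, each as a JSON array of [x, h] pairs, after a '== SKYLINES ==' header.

== SKYLINES ==
[[45,11],[49,0]]
[[26,11],[49,0]]
[[26,11],[49,0]]
[[26,11],[49,0]]
[[26,11],[49,0]]
[[26,11],[49,0]]
[[26,11],[35,15],[37,11],[49,0]]
[[26,11],[35,15],[37,11],[49,0]]
[[26,11],[35,15],[37,11],[45,14],[47,11],[49,0]]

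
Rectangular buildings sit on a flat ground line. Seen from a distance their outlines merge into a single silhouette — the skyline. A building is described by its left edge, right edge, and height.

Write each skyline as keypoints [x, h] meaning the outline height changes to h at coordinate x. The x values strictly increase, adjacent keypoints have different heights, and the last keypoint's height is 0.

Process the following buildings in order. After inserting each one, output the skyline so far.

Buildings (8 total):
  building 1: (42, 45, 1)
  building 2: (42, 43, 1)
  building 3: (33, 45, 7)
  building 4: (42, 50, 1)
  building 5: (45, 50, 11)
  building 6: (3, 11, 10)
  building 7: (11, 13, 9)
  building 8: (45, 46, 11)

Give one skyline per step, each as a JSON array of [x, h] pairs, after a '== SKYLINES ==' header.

== SKYLINES ==
[[42,1],[45,0]]
[[42,1],[45,0]]
[[33,7],[45,0]]
[[33,7],[45,1],[50,0]]
[[33,7],[45,11],[50,0]]
[[3,10],[11,0],[33,7],[45,11],[50,0]]
[[3,10],[11,9],[13,0],[33,7],[45,11],[50,0]]
[[3,10],[11,9],[13,0],[33,7],[45,11],[50,0]]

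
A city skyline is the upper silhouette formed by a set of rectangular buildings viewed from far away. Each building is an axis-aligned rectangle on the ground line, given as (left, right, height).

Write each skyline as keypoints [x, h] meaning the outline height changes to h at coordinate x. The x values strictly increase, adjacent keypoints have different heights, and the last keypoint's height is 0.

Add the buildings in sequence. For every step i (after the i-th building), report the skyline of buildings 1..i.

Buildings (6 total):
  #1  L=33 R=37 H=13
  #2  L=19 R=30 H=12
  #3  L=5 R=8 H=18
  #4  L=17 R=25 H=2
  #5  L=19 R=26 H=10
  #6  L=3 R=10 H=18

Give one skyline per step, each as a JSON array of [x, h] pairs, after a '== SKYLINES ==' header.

== SKYLINES ==
[[33,13],[37,0]]
[[19,12],[30,0],[33,13],[37,0]]
[[5,18],[8,0],[19,12],[30,0],[33,13],[37,0]]
[[5,18],[8,0],[17,2],[19,12],[30,0],[33,13],[37,0]]
[[5,18],[8,0],[17,2],[19,12],[30,0],[33,13],[37,0]]
[[3,18],[10,0],[17,2],[19,12],[30,0],[33,13],[37,0]]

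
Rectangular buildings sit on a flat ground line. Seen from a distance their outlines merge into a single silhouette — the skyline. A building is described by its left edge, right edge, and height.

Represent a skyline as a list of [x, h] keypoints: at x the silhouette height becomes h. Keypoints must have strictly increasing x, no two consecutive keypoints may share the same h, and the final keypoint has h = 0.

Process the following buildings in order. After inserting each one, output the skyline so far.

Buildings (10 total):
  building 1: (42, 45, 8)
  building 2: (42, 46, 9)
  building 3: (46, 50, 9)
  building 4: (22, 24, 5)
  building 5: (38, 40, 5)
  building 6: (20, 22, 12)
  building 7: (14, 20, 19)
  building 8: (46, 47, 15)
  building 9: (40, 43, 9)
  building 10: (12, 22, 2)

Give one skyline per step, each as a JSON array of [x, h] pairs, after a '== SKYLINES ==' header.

== SKYLINES ==
[[42,8],[45,0]]
[[42,9],[46,0]]
[[42,9],[50,0]]
[[22,5],[24,0],[42,9],[50,0]]
[[22,5],[24,0],[38,5],[40,0],[42,9],[50,0]]
[[20,12],[22,5],[24,0],[38,5],[40,0],[42,9],[50,0]]
[[14,19],[20,12],[22,5],[24,0],[38,5],[40,0],[42,9],[50,0]]
[[14,19],[20,12],[22,5],[24,0],[38,5],[40,0],[42,9],[46,15],[47,9],[50,0]]
[[14,19],[20,12],[22,5],[24,0],[38,5],[40,9],[46,15],[47,9],[50,0]]
[[12,2],[14,19],[20,12],[22,5],[24,0],[38,5],[40,9],[46,15],[47,9],[50,0]]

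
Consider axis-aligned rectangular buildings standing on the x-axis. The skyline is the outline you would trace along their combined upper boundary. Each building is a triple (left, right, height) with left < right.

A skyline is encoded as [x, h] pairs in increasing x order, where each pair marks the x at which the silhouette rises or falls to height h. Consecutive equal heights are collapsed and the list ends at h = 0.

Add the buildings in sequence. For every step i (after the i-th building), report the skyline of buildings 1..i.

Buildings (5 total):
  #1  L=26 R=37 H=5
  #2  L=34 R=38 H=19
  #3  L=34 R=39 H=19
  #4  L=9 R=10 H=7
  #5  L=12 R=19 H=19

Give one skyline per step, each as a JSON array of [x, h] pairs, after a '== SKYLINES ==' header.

== SKYLINES ==
[[26,5],[37,0]]
[[26,5],[34,19],[38,0]]
[[26,5],[34,19],[39,0]]
[[9,7],[10,0],[26,5],[34,19],[39,0]]
[[9,7],[10,0],[12,19],[19,0],[26,5],[34,19],[39,0]]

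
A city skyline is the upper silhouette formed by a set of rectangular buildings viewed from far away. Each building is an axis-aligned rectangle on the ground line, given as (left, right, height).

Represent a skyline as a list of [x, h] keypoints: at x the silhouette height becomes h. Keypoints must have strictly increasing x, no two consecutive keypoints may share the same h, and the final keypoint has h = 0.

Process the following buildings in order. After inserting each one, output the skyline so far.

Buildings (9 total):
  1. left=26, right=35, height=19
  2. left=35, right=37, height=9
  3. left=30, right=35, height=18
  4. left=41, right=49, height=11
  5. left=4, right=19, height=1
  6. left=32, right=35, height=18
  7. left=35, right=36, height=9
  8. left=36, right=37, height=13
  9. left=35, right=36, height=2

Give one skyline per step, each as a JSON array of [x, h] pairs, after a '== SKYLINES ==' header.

== SKYLINES ==
[[26,19],[35,0]]
[[26,19],[35,9],[37,0]]
[[26,19],[35,9],[37,0]]
[[26,19],[35,9],[37,0],[41,11],[49,0]]
[[4,1],[19,0],[26,19],[35,9],[37,0],[41,11],[49,0]]
[[4,1],[19,0],[26,19],[35,9],[37,0],[41,11],[49,0]]
[[4,1],[19,0],[26,19],[35,9],[37,0],[41,11],[49,0]]
[[4,1],[19,0],[26,19],[35,9],[36,13],[37,0],[41,11],[49,0]]
[[4,1],[19,0],[26,19],[35,9],[36,13],[37,0],[41,11],[49,0]]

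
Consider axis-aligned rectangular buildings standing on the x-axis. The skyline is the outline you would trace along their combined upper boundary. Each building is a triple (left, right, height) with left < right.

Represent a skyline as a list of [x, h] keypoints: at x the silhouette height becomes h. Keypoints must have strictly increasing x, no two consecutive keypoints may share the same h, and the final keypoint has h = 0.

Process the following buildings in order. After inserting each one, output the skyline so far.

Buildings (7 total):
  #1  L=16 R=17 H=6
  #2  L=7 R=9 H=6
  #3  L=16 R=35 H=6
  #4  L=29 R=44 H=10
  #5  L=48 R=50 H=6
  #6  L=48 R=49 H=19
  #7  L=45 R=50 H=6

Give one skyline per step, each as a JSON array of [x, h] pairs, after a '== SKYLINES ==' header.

== SKYLINES ==
[[16,6],[17,0]]
[[7,6],[9,0],[16,6],[17,0]]
[[7,6],[9,0],[16,6],[35,0]]
[[7,6],[9,0],[16,6],[29,10],[44,0]]
[[7,6],[9,0],[16,6],[29,10],[44,0],[48,6],[50,0]]
[[7,6],[9,0],[16,6],[29,10],[44,0],[48,19],[49,6],[50,0]]
[[7,6],[9,0],[16,6],[29,10],[44,0],[45,6],[48,19],[49,6],[50,0]]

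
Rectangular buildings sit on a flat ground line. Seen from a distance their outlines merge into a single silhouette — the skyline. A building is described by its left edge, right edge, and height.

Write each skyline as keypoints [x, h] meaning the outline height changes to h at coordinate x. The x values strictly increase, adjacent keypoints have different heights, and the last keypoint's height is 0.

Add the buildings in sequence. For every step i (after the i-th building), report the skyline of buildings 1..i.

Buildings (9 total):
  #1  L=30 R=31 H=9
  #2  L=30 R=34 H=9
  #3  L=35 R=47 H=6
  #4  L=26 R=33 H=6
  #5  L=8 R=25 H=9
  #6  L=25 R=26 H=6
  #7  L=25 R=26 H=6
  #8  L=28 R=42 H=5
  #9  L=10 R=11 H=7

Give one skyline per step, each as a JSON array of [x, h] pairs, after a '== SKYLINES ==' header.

== SKYLINES ==
[[30,9],[31,0]]
[[30,9],[34,0]]
[[30,9],[34,0],[35,6],[47,0]]
[[26,6],[30,9],[34,0],[35,6],[47,0]]
[[8,9],[25,0],[26,6],[30,9],[34,0],[35,6],[47,0]]
[[8,9],[25,6],[30,9],[34,0],[35,6],[47,0]]
[[8,9],[25,6],[30,9],[34,0],[35,6],[47,0]]
[[8,9],[25,6],[30,9],[34,5],[35,6],[47,0]]
[[8,9],[25,6],[30,9],[34,5],[35,6],[47,0]]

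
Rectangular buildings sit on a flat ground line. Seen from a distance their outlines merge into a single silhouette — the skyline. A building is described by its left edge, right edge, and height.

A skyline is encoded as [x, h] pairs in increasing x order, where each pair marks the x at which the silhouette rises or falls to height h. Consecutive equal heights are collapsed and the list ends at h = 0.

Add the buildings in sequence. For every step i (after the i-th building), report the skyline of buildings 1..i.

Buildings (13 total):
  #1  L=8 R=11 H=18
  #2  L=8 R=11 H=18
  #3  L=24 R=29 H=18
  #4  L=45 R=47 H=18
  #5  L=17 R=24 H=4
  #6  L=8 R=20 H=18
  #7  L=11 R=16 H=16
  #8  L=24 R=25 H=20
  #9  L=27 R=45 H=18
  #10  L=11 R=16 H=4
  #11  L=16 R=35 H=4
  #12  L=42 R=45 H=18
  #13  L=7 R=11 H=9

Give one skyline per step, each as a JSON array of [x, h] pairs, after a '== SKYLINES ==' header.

== SKYLINES ==
[[8,18],[11,0]]
[[8,18],[11,0]]
[[8,18],[11,0],[24,18],[29,0]]
[[8,18],[11,0],[24,18],[29,0],[45,18],[47,0]]
[[8,18],[11,0],[17,4],[24,18],[29,0],[45,18],[47,0]]
[[8,18],[20,4],[24,18],[29,0],[45,18],[47,0]]
[[8,18],[20,4],[24,18],[29,0],[45,18],[47,0]]
[[8,18],[20,4],[24,20],[25,18],[29,0],[45,18],[47,0]]
[[8,18],[20,4],[24,20],[25,18],[47,0]]
[[8,18],[20,4],[24,20],[25,18],[47,0]]
[[8,18],[20,4],[24,20],[25,18],[47,0]]
[[8,18],[20,4],[24,20],[25,18],[47,0]]
[[7,9],[8,18],[20,4],[24,20],[25,18],[47,0]]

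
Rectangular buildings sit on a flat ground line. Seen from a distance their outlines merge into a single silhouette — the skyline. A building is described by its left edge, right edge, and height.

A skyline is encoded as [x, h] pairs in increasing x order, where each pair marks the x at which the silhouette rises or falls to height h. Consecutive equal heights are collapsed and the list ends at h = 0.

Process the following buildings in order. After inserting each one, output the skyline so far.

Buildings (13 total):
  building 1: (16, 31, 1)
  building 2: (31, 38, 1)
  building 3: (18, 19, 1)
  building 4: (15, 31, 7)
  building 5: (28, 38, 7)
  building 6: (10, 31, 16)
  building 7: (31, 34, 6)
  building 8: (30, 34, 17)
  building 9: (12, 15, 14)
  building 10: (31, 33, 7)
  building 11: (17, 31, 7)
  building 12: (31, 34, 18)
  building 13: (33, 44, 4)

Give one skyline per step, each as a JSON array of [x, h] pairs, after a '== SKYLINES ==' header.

== SKYLINES ==
[[16,1],[31,0]]
[[16,1],[38,0]]
[[16,1],[38,0]]
[[15,7],[31,1],[38,0]]
[[15,7],[38,0]]
[[10,16],[31,7],[38,0]]
[[10,16],[31,7],[38,0]]
[[10,16],[30,17],[34,7],[38,0]]
[[10,16],[30,17],[34,7],[38,0]]
[[10,16],[30,17],[34,7],[38,0]]
[[10,16],[30,17],[34,7],[38,0]]
[[10,16],[30,17],[31,18],[34,7],[38,0]]
[[10,16],[30,17],[31,18],[34,7],[38,4],[44,0]]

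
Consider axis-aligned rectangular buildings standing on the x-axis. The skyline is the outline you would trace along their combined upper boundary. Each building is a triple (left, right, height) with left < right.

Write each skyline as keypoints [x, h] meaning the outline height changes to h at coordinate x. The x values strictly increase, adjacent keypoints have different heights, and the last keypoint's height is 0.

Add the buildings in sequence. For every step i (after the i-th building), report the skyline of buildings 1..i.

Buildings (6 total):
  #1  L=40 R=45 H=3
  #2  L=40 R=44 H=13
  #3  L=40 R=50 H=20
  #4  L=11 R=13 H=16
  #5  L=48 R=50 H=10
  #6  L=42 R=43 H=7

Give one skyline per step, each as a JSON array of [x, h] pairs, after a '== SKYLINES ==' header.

== SKYLINES ==
[[40,3],[45,0]]
[[40,13],[44,3],[45,0]]
[[40,20],[50,0]]
[[11,16],[13,0],[40,20],[50,0]]
[[11,16],[13,0],[40,20],[50,0]]
[[11,16],[13,0],[40,20],[50,0]]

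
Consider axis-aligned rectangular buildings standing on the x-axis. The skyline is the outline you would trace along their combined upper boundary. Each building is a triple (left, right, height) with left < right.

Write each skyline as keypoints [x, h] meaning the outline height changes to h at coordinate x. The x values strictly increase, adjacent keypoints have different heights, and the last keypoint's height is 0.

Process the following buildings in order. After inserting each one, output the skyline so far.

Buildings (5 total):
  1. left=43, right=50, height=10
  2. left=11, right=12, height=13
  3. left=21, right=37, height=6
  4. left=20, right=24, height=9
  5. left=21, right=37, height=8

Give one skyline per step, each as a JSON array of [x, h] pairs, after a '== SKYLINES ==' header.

== SKYLINES ==
[[43,10],[50,0]]
[[11,13],[12,0],[43,10],[50,0]]
[[11,13],[12,0],[21,6],[37,0],[43,10],[50,0]]
[[11,13],[12,0],[20,9],[24,6],[37,0],[43,10],[50,0]]
[[11,13],[12,0],[20,9],[24,8],[37,0],[43,10],[50,0]]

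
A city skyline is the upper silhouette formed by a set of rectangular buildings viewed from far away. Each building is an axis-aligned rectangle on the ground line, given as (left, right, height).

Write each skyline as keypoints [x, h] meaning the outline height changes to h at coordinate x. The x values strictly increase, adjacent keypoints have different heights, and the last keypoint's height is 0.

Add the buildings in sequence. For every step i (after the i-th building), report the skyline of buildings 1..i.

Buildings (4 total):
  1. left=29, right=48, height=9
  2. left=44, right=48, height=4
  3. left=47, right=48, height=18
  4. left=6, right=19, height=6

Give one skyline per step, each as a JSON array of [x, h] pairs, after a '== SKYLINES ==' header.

== SKYLINES ==
[[29,9],[48,0]]
[[29,9],[48,0]]
[[29,9],[47,18],[48,0]]
[[6,6],[19,0],[29,9],[47,18],[48,0]]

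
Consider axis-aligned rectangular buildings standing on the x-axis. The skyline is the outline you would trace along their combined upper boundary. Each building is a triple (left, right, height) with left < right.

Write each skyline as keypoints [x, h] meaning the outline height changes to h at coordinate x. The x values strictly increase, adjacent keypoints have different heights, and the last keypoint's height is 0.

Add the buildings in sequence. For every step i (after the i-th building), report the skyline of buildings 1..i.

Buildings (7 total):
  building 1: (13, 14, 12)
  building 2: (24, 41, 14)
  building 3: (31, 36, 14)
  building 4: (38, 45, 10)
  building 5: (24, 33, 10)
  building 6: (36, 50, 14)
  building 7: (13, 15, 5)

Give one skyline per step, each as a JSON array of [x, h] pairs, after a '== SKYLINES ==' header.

== SKYLINES ==
[[13,12],[14,0]]
[[13,12],[14,0],[24,14],[41,0]]
[[13,12],[14,0],[24,14],[41,0]]
[[13,12],[14,0],[24,14],[41,10],[45,0]]
[[13,12],[14,0],[24,14],[41,10],[45,0]]
[[13,12],[14,0],[24,14],[50,0]]
[[13,12],[14,5],[15,0],[24,14],[50,0]]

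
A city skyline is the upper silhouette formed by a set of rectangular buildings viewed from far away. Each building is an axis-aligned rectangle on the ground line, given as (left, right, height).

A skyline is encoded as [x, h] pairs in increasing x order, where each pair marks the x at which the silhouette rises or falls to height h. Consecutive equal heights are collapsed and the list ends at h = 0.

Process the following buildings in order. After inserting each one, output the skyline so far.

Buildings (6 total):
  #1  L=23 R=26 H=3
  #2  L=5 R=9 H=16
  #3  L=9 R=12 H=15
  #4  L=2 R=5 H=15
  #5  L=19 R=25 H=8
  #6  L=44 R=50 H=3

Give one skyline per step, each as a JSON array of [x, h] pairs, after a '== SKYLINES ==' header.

== SKYLINES ==
[[23,3],[26,0]]
[[5,16],[9,0],[23,3],[26,0]]
[[5,16],[9,15],[12,0],[23,3],[26,0]]
[[2,15],[5,16],[9,15],[12,0],[23,3],[26,0]]
[[2,15],[5,16],[9,15],[12,0],[19,8],[25,3],[26,0]]
[[2,15],[5,16],[9,15],[12,0],[19,8],[25,3],[26,0],[44,3],[50,0]]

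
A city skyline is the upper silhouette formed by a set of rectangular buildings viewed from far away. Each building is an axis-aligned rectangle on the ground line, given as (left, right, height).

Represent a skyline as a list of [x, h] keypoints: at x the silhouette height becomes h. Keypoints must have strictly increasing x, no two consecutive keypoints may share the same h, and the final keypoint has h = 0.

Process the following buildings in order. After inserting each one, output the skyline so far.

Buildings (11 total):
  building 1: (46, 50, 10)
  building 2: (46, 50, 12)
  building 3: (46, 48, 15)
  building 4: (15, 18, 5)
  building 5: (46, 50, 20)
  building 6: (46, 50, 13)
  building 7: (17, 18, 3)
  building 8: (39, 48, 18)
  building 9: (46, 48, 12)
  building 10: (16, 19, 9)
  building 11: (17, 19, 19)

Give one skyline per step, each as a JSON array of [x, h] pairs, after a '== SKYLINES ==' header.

== SKYLINES ==
[[46,10],[50,0]]
[[46,12],[50,0]]
[[46,15],[48,12],[50,0]]
[[15,5],[18,0],[46,15],[48,12],[50,0]]
[[15,5],[18,0],[46,20],[50,0]]
[[15,5],[18,0],[46,20],[50,0]]
[[15,5],[18,0],[46,20],[50,0]]
[[15,5],[18,0],[39,18],[46,20],[50,0]]
[[15,5],[18,0],[39,18],[46,20],[50,0]]
[[15,5],[16,9],[19,0],[39,18],[46,20],[50,0]]
[[15,5],[16,9],[17,19],[19,0],[39,18],[46,20],[50,0]]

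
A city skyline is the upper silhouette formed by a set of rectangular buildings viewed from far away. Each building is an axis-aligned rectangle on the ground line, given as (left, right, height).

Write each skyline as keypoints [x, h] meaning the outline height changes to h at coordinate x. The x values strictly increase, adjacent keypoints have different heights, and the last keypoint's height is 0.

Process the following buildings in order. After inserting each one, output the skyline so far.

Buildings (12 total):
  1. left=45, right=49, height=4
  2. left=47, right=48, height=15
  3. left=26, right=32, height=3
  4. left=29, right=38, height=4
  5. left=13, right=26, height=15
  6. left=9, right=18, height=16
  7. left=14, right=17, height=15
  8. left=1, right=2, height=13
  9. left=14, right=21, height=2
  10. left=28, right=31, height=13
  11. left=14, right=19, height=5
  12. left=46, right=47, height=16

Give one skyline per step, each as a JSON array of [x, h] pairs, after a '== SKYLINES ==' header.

== SKYLINES ==
[[45,4],[49,0]]
[[45,4],[47,15],[48,4],[49,0]]
[[26,3],[32,0],[45,4],[47,15],[48,4],[49,0]]
[[26,3],[29,4],[38,0],[45,4],[47,15],[48,4],[49,0]]
[[13,15],[26,3],[29,4],[38,0],[45,4],[47,15],[48,4],[49,0]]
[[9,16],[18,15],[26,3],[29,4],[38,0],[45,4],[47,15],[48,4],[49,0]]
[[9,16],[18,15],[26,3],[29,4],[38,0],[45,4],[47,15],[48,4],[49,0]]
[[1,13],[2,0],[9,16],[18,15],[26,3],[29,4],[38,0],[45,4],[47,15],[48,4],[49,0]]
[[1,13],[2,0],[9,16],[18,15],[26,3],[29,4],[38,0],[45,4],[47,15],[48,4],[49,0]]
[[1,13],[2,0],[9,16],[18,15],[26,3],[28,13],[31,4],[38,0],[45,4],[47,15],[48,4],[49,0]]
[[1,13],[2,0],[9,16],[18,15],[26,3],[28,13],[31,4],[38,0],[45,4],[47,15],[48,4],[49,0]]
[[1,13],[2,0],[9,16],[18,15],[26,3],[28,13],[31,4],[38,0],[45,4],[46,16],[47,15],[48,4],[49,0]]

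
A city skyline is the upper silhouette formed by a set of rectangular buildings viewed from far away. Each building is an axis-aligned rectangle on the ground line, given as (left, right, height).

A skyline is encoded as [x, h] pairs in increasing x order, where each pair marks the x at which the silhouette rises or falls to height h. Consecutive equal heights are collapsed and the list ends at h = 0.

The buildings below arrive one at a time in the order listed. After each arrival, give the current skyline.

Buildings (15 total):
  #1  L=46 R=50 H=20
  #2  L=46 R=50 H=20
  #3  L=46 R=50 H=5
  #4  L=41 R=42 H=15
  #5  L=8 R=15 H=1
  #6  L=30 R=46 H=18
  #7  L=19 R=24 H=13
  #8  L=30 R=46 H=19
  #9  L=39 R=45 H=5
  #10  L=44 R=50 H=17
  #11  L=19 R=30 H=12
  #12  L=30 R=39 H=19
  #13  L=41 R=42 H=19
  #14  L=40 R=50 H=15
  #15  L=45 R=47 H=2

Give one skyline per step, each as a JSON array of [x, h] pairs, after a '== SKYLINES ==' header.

== SKYLINES ==
[[46,20],[50,0]]
[[46,20],[50,0]]
[[46,20],[50,0]]
[[41,15],[42,0],[46,20],[50,0]]
[[8,1],[15,0],[41,15],[42,0],[46,20],[50,0]]
[[8,1],[15,0],[30,18],[46,20],[50,0]]
[[8,1],[15,0],[19,13],[24,0],[30,18],[46,20],[50,0]]
[[8,1],[15,0],[19,13],[24,0],[30,19],[46,20],[50,0]]
[[8,1],[15,0],[19,13],[24,0],[30,19],[46,20],[50,0]]
[[8,1],[15,0],[19,13],[24,0],[30,19],[46,20],[50,0]]
[[8,1],[15,0],[19,13],[24,12],[30,19],[46,20],[50,0]]
[[8,1],[15,0],[19,13],[24,12],[30,19],[46,20],[50,0]]
[[8,1],[15,0],[19,13],[24,12],[30,19],[46,20],[50,0]]
[[8,1],[15,0],[19,13],[24,12],[30,19],[46,20],[50,0]]
[[8,1],[15,0],[19,13],[24,12],[30,19],[46,20],[50,0]]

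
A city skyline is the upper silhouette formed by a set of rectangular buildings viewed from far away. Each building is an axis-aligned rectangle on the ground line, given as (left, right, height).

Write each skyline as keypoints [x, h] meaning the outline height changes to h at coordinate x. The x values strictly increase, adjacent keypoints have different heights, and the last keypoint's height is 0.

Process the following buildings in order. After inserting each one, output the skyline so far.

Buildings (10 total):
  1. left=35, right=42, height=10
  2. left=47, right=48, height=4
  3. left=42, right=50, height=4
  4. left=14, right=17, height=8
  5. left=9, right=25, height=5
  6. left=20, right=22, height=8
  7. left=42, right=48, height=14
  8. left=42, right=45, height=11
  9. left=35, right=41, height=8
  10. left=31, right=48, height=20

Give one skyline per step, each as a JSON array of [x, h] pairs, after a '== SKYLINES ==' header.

== SKYLINES ==
[[35,10],[42,0]]
[[35,10],[42,0],[47,4],[48,0]]
[[35,10],[42,4],[50,0]]
[[14,8],[17,0],[35,10],[42,4],[50,0]]
[[9,5],[14,8],[17,5],[25,0],[35,10],[42,4],[50,0]]
[[9,5],[14,8],[17,5],[20,8],[22,5],[25,0],[35,10],[42,4],[50,0]]
[[9,5],[14,8],[17,5],[20,8],[22,5],[25,0],[35,10],[42,14],[48,4],[50,0]]
[[9,5],[14,8],[17,5],[20,8],[22,5],[25,0],[35,10],[42,14],[48,4],[50,0]]
[[9,5],[14,8],[17,5],[20,8],[22,5],[25,0],[35,10],[42,14],[48,4],[50,0]]
[[9,5],[14,8],[17,5],[20,8],[22,5],[25,0],[31,20],[48,4],[50,0]]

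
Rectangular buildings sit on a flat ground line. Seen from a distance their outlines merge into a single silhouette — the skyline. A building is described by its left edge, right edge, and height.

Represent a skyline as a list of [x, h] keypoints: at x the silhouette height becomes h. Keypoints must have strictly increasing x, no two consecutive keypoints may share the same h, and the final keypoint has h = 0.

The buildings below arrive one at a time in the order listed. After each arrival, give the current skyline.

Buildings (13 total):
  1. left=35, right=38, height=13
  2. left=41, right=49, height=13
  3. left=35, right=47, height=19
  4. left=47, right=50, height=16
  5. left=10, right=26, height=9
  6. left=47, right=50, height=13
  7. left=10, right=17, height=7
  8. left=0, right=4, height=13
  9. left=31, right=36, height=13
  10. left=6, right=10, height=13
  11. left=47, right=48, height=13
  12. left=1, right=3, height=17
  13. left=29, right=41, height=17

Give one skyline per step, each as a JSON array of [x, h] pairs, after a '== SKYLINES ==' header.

== SKYLINES ==
[[35,13],[38,0]]
[[35,13],[38,0],[41,13],[49,0]]
[[35,19],[47,13],[49,0]]
[[35,19],[47,16],[50,0]]
[[10,9],[26,0],[35,19],[47,16],[50,0]]
[[10,9],[26,0],[35,19],[47,16],[50,0]]
[[10,9],[26,0],[35,19],[47,16],[50,0]]
[[0,13],[4,0],[10,9],[26,0],[35,19],[47,16],[50,0]]
[[0,13],[4,0],[10,9],[26,0],[31,13],[35,19],[47,16],[50,0]]
[[0,13],[4,0],[6,13],[10,9],[26,0],[31,13],[35,19],[47,16],[50,0]]
[[0,13],[4,0],[6,13],[10,9],[26,0],[31,13],[35,19],[47,16],[50,0]]
[[0,13],[1,17],[3,13],[4,0],[6,13],[10,9],[26,0],[31,13],[35,19],[47,16],[50,0]]
[[0,13],[1,17],[3,13],[4,0],[6,13],[10,9],[26,0],[29,17],[35,19],[47,16],[50,0]]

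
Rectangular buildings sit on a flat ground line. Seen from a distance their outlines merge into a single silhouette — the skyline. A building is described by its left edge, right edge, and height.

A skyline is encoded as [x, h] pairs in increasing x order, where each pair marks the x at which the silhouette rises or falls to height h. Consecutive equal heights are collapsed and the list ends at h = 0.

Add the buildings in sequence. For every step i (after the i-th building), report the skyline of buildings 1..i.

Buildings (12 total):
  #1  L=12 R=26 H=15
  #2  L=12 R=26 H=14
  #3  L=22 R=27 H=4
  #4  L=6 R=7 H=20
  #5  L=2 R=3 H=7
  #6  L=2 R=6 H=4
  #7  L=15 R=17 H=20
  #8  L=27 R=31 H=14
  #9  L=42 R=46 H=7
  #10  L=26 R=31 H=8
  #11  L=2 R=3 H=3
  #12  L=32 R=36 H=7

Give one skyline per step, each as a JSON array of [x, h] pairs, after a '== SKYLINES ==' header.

== SKYLINES ==
[[12,15],[26,0]]
[[12,15],[26,0]]
[[12,15],[26,4],[27,0]]
[[6,20],[7,0],[12,15],[26,4],[27,0]]
[[2,7],[3,0],[6,20],[7,0],[12,15],[26,4],[27,0]]
[[2,7],[3,4],[6,20],[7,0],[12,15],[26,4],[27,0]]
[[2,7],[3,4],[6,20],[7,0],[12,15],[15,20],[17,15],[26,4],[27,0]]
[[2,7],[3,4],[6,20],[7,0],[12,15],[15,20],[17,15],[26,4],[27,14],[31,0]]
[[2,7],[3,4],[6,20],[7,0],[12,15],[15,20],[17,15],[26,4],[27,14],[31,0],[42,7],[46,0]]
[[2,7],[3,4],[6,20],[7,0],[12,15],[15,20],[17,15],[26,8],[27,14],[31,0],[42,7],[46,0]]
[[2,7],[3,4],[6,20],[7,0],[12,15],[15,20],[17,15],[26,8],[27,14],[31,0],[42,7],[46,0]]
[[2,7],[3,4],[6,20],[7,0],[12,15],[15,20],[17,15],[26,8],[27,14],[31,0],[32,7],[36,0],[42,7],[46,0]]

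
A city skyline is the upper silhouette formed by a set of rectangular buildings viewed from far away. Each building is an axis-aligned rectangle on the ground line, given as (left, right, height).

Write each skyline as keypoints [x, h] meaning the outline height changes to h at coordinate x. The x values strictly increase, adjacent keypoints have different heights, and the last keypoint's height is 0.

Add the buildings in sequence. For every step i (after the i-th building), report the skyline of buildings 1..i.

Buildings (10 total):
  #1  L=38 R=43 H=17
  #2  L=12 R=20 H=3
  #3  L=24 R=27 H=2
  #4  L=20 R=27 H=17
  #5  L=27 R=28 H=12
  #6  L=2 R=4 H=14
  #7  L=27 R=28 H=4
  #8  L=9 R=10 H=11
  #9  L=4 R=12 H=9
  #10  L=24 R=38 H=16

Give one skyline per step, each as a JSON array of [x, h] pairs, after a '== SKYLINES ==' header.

== SKYLINES ==
[[38,17],[43,0]]
[[12,3],[20,0],[38,17],[43,0]]
[[12,3],[20,0],[24,2],[27,0],[38,17],[43,0]]
[[12,3],[20,17],[27,0],[38,17],[43,0]]
[[12,3],[20,17],[27,12],[28,0],[38,17],[43,0]]
[[2,14],[4,0],[12,3],[20,17],[27,12],[28,0],[38,17],[43,0]]
[[2,14],[4,0],[12,3],[20,17],[27,12],[28,0],[38,17],[43,0]]
[[2,14],[4,0],[9,11],[10,0],[12,3],[20,17],[27,12],[28,0],[38,17],[43,0]]
[[2,14],[4,9],[9,11],[10,9],[12,3],[20,17],[27,12],[28,0],[38,17],[43,0]]
[[2,14],[4,9],[9,11],[10,9],[12,3],[20,17],[27,16],[38,17],[43,0]]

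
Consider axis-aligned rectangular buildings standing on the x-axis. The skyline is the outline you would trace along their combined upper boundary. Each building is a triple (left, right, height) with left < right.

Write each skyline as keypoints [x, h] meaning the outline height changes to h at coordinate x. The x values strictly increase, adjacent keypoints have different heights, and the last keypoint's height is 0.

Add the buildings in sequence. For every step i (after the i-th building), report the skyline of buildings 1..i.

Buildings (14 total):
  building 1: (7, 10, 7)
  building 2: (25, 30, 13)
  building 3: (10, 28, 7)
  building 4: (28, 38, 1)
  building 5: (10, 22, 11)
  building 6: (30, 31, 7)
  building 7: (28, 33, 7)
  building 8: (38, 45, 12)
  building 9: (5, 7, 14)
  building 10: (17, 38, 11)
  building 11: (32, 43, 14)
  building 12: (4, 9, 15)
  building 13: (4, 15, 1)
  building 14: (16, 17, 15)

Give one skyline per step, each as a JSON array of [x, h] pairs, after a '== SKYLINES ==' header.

== SKYLINES ==
[[7,7],[10,0]]
[[7,7],[10,0],[25,13],[30,0]]
[[7,7],[25,13],[30,0]]
[[7,7],[25,13],[30,1],[38,0]]
[[7,7],[10,11],[22,7],[25,13],[30,1],[38,0]]
[[7,7],[10,11],[22,7],[25,13],[30,7],[31,1],[38,0]]
[[7,7],[10,11],[22,7],[25,13],[30,7],[33,1],[38,0]]
[[7,7],[10,11],[22,7],[25,13],[30,7],[33,1],[38,12],[45,0]]
[[5,14],[7,7],[10,11],[22,7],[25,13],[30,7],[33,1],[38,12],[45,0]]
[[5,14],[7,7],[10,11],[25,13],[30,11],[38,12],[45,0]]
[[5,14],[7,7],[10,11],[25,13],[30,11],[32,14],[43,12],[45,0]]
[[4,15],[9,7],[10,11],[25,13],[30,11],[32,14],[43,12],[45,0]]
[[4,15],[9,7],[10,11],[25,13],[30,11],[32,14],[43,12],[45,0]]
[[4,15],[9,7],[10,11],[16,15],[17,11],[25,13],[30,11],[32,14],[43,12],[45,0]]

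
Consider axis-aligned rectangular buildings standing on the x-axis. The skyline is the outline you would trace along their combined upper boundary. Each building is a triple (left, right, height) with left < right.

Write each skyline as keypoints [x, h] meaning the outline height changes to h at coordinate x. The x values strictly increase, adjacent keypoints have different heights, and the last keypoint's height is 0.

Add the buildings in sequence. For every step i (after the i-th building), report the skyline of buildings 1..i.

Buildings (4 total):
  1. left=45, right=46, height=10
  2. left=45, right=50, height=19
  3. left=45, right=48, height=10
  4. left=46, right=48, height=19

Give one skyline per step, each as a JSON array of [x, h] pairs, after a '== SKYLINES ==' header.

== SKYLINES ==
[[45,10],[46,0]]
[[45,19],[50,0]]
[[45,19],[50,0]]
[[45,19],[50,0]]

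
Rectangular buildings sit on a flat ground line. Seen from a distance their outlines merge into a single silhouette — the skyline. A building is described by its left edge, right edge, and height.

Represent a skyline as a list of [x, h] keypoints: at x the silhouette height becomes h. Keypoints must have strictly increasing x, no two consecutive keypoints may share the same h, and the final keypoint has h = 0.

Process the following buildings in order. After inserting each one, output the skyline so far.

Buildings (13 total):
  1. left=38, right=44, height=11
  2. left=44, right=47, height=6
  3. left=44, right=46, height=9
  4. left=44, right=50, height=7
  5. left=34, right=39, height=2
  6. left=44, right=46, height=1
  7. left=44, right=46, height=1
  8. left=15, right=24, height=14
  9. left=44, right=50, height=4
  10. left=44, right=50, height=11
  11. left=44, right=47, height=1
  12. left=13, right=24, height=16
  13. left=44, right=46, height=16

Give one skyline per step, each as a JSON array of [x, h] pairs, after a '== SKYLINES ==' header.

== SKYLINES ==
[[38,11],[44,0]]
[[38,11],[44,6],[47,0]]
[[38,11],[44,9],[46,6],[47,0]]
[[38,11],[44,9],[46,7],[50,0]]
[[34,2],[38,11],[44,9],[46,7],[50,0]]
[[34,2],[38,11],[44,9],[46,7],[50,0]]
[[34,2],[38,11],[44,9],[46,7],[50,0]]
[[15,14],[24,0],[34,2],[38,11],[44,9],[46,7],[50,0]]
[[15,14],[24,0],[34,2],[38,11],[44,9],[46,7],[50,0]]
[[15,14],[24,0],[34,2],[38,11],[50,0]]
[[15,14],[24,0],[34,2],[38,11],[50,0]]
[[13,16],[24,0],[34,2],[38,11],[50,0]]
[[13,16],[24,0],[34,2],[38,11],[44,16],[46,11],[50,0]]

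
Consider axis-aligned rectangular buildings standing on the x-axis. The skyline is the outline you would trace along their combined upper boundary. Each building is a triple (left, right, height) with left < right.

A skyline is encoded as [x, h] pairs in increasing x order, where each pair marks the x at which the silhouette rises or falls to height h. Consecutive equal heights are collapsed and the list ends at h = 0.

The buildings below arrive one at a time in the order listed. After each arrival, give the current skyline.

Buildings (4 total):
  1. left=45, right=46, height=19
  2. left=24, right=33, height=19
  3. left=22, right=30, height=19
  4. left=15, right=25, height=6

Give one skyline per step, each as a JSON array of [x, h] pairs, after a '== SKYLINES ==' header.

== SKYLINES ==
[[45,19],[46,0]]
[[24,19],[33,0],[45,19],[46,0]]
[[22,19],[33,0],[45,19],[46,0]]
[[15,6],[22,19],[33,0],[45,19],[46,0]]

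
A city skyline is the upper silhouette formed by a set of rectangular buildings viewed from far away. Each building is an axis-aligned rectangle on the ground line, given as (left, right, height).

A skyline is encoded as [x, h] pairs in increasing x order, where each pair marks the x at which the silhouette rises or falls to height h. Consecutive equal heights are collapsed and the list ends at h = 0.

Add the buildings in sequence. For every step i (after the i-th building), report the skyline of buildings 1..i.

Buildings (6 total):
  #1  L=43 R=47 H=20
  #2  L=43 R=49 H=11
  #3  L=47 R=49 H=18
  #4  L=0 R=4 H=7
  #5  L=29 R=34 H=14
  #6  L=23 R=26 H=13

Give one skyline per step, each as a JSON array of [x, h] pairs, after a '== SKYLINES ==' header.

== SKYLINES ==
[[43,20],[47,0]]
[[43,20],[47,11],[49,0]]
[[43,20],[47,18],[49,0]]
[[0,7],[4,0],[43,20],[47,18],[49,0]]
[[0,7],[4,0],[29,14],[34,0],[43,20],[47,18],[49,0]]
[[0,7],[4,0],[23,13],[26,0],[29,14],[34,0],[43,20],[47,18],[49,0]]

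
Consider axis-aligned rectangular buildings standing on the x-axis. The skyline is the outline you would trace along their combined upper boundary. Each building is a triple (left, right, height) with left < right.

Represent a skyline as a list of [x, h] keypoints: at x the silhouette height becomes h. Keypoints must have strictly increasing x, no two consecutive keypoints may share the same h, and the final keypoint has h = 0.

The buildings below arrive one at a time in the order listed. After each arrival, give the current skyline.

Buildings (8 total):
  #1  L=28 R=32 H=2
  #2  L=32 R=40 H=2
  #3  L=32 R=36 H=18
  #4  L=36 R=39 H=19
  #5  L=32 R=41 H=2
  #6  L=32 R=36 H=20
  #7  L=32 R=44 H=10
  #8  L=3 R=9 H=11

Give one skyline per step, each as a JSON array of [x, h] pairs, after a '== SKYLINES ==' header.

== SKYLINES ==
[[28,2],[32,0]]
[[28,2],[40,0]]
[[28,2],[32,18],[36,2],[40,0]]
[[28,2],[32,18],[36,19],[39,2],[40,0]]
[[28,2],[32,18],[36,19],[39,2],[41,0]]
[[28,2],[32,20],[36,19],[39,2],[41,0]]
[[28,2],[32,20],[36,19],[39,10],[44,0]]
[[3,11],[9,0],[28,2],[32,20],[36,19],[39,10],[44,0]]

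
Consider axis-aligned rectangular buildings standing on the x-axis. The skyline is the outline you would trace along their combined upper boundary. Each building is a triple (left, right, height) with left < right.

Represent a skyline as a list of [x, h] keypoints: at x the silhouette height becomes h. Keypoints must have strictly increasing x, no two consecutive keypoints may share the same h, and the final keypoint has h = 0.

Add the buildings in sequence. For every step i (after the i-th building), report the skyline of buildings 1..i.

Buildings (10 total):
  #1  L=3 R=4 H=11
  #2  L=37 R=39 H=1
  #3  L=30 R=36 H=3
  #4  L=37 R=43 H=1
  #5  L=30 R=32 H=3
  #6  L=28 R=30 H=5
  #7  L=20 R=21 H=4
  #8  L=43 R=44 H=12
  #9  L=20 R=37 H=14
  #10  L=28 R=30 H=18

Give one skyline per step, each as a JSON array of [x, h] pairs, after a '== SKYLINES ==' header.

== SKYLINES ==
[[3,11],[4,0]]
[[3,11],[4,0],[37,1],[39,0]]
[[3,11],[4,0],[30,3],[36,0],[37,1],[39,0]]
[[3,11],[4,0],[30,3],[36,0],[37,1],[43,0]]
[[3,11],[4,0],[30,3],[36,0],[37,1],[43,0]]
[[3,11],[4,0],[28,5],[30,3],[36,0],[37,1],[43,0]]
[[3,11],[4,0],[20,4],[21,0],[28,5],[30,3],[36,0],[37,1],[43,0]]
[[3,11],[4,0],[20,4],[21,0],[28,5],[30,3],[36,0],[37,1],[43,12],[44,0]]
[[3,11],[4,0],[20,14],[37,1],[43,12],[44,0]]
[[3,11],[4,0],[20,14],[28,18],[30,14],[37,1],[43,12],[44,0]]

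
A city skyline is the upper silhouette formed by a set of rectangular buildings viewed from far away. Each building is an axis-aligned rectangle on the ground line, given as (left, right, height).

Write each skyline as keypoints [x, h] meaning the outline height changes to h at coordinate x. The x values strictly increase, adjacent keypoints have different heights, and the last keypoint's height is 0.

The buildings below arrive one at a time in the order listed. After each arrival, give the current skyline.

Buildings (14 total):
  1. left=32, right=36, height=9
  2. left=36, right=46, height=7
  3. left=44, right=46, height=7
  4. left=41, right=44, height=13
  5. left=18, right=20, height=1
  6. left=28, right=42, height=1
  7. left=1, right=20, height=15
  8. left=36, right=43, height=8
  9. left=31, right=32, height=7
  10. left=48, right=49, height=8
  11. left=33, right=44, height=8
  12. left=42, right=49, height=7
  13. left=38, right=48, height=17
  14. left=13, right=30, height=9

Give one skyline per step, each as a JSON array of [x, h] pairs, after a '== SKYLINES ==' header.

== SKYLINES ==
[[32,9],[36,0]]
[[32,9],[36,7],[46,0]]
[[32,9],[36,7],[46,0]]
[[32,9],[36,7],[41,13],[44,7],[46,0]]
[[18,1],[20,0],[32,9],[36,7],[41,13],[44,7],[46,0]]
[[18,1],[20,0],[28,1],[32,9],[36,7],[41,13],[44,7],[46,0]]
[[1,15],[20,0],[28,1],[32,9],[36,7],[41,13],[44,7],[46,0]]
[[1,15],[20,0],[28,1],[32,9],[36,8],[41,13],[44,7],[46,0]]
[[1,15],[20,0],[28,1],[31,7],[32,9],[36,8],[41,13],[44,7],[46,0]]
[[1,15],[20,0],[28,1],[31,7],[32,9],[36,8],[41,13],[44,7],[46,0],[48,8],[49,0]]
[[1,15],[20,0],[28,1],[31,7],[32,9],[36,8],[41,13],[44,7],[46,0],[48,8],[49,0]]
[[1,15],[20,0],[28,1],[31,7],[32,9],[36,8],[41,13],[44,7],[48,8],[49,0]]
[[1,15],[20,0],[28,1],[31,7],[32,9],[36,8],[38,17],[48,8],[49,0]]
[[1,15],[20,9],[30,1],[31,7],[32,9],[36,8],[38,17],[48,8],[49,0]]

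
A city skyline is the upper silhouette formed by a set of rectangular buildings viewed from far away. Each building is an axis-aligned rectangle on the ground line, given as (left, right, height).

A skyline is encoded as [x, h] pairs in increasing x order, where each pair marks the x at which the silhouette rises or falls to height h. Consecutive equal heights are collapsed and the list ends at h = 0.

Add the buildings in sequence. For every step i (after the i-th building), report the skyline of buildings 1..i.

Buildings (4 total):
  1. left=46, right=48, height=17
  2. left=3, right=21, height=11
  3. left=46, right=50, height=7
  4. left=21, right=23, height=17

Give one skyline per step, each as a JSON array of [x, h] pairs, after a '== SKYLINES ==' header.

== SKYLINES ==
[[46,17],[48,0]]
[[3,11],[21,0],[46,17],[48,0]]
[[3,11],[21,0],[46,17],[48,7],[50,0]]
[[3,11],[21,17],[23,0],[46,17],[48,7],[50,0]]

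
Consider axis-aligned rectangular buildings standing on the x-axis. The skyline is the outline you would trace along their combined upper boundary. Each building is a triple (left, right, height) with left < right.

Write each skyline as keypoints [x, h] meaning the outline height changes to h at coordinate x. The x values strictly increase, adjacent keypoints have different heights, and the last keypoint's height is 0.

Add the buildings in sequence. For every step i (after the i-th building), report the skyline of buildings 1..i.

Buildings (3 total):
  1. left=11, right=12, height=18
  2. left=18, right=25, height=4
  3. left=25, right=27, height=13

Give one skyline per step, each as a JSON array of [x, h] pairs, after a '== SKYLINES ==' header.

== SKYLINES ==
[[11,18],[12,0]]
[[11,18],[12,0],[18,4],[25,0]]
[[11,18],[12,0],[18,4],[25,13],[27,0]]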